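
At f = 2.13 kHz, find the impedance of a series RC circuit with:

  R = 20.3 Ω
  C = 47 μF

Step 1 — Angular frequency: ω = 2π·f = 2π·2130 = 1.338e+04 rad/s.
Step 2 — Component impedances:
  R: Z = R = 20.3 Ω
  C: Z = 1/(jωC) = -j/(ω·C) = 0 - j1.59 Ω
Step 3 — Series combination: Z_total = R + C = 20.3 - j1.59 Ω = 20.36∠-4.5° Ω.

Z = 20.3 - j1.59 Ω = 20.36∠-4.5° Ω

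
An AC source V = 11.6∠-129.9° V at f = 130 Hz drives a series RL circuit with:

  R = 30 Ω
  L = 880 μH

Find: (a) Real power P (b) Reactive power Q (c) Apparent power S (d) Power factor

Step 1 — Angular frequency: ω = 2π·f = 2π·130 = 816.8 rad/s.
Step 2 — Component impedances:
  R: Z = R = 30 Ω
  L: Z = jωL = j·816.8·0.00088 = 0 + j0.7188 Ω
Step 3 — Series combination: Z_total = R + L = 30 + j0.7188 Ω = 30.01∠1.4° Ω.
Step 4 — Source phasor: V = 11.6∠-129.9° V = -7.441 - j8.899 V.
Step 5 — Current: I = V / Z = -0.255 - j0.2905 A = 0.3866∠-131.3° A.
Step 6 — Complex power: S = V·I* = 4.483 + j0.1074 VA.
Step 7 — Real power: P = Re(S) = 4.483 W.
Step 8 — Reactive power: Q = Im(S) = 0.1074 VAR.
Step 9 — Apparent power: |S| = 4.484 VA.
Step 10 — Power factor: PF = P/|S| = 0.9997 (lagging).

(a) P = 4.483 W  (b) Q = 0.1074 VAR  (c) S = 4.484 VA  (d) PF = 0.9997 (lagging)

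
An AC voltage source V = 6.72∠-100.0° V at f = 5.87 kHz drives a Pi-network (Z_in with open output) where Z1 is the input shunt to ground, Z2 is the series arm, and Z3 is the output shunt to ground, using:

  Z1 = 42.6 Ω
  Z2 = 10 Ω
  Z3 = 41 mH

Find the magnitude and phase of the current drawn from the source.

Step 1 — Angular frequency: ω = 2π·f = 2π·5870 = 3.688e+04 rad/s.
Step 2 — Component impedances:
  Z1: Z = R = 42.6 Ω
  Z2: Z = R = 10 Ω
  Z3: Z = jωL = j·3.688e+04·0.041 = 0 + j1512 Ω
Step 3 — With open output, the series arm Z2 and the output shunt Z3 appear in series to ground: Z2 + Z3 = 10 + j1512 Ω.
Step 4 — Parallel with input shunt Z1: Z_in = Z1 || (Z2 + Z3) = 42.56 + j1.199 Ω = 42.58∠1.6° Ω.
Step 5 — Source phasor: V = 6.72∠-100.0° V = -1.167 - j6.618 V.
Step 6 — Ohm's law: I = V / Z_total = (-1.167 - j6.618) / (42.56 + j1.199) = -0.03177 - j0.1546 A.
Step 7 — Convert to polar: |I| = 0.1578 A, ∠I = -101.6°.

I = 0.1578∠-101.6° A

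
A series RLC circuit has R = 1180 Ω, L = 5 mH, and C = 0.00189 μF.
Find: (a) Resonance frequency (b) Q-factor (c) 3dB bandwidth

Step 1 — Resonance: ω₀ = 1/√(LC) = 1/√(0.005·1.89e-09) = 3.253e+05 rad/s.
Step 2 — f₀ = ω₀/(2π) = 5.177e+04 Hz.
Step 3 — Series Q: Q = ω₀L/R = 3.253e+05·0.005/1180 = 1.378.
Step 4 — Bandwidth: Δω = ω₀/Q = 2.36e+05 rad/s; BW = Δω/(2π) = 3.756e+04 Hz.

(a) f₀ = 5.177e+04 Hz  (b) Q = 1.378  (c) BW = 3.756e+04 Hz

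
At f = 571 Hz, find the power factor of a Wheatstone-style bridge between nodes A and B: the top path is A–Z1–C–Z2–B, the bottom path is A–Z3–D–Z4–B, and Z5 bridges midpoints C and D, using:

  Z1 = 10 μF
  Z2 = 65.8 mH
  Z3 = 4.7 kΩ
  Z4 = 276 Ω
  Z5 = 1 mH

Step 1 — Angular frequency: ω = 2π·f = 2π·571 = 3588 rad/s.
Step 2 — Component impedances:
  Z1: Z = 1/(jωC) = -j/(ω·C) = 0 - j27.87 Ω
  Z2: Z = jωL = j·3588·0.0658 = 0 + j236.1 Ω
  Z3: Z = R = 4700 Ω
  Z4: Z = R = 276 Ω
  Z5: Z = jωL = j·3588·0.001 = 0 + j3.588 Ω
Step 3 — Bridge requires nodal analysis (the Z5 bridge couples midpoints C and D, so the two paths cannot be reduced to a simple series/parallel combination). Setting node B to ground and injecting 1 A at node A, the 3-node admittance system at A, C, D solves to V_A = Z_AB = 115.3 + j108.2 Ω = 158.1∠43.2° Ω.
Step 4 — Power factor: PF = cos(φ) = Re(Z)/|Z| = 115.27/158.11 = 0.729.
Step 5 — Type: Im(Z) = 108.2 ⇒ lagging (phase φ = 43.2°).

PF = 0.729 (lagging, φ = 43.2°)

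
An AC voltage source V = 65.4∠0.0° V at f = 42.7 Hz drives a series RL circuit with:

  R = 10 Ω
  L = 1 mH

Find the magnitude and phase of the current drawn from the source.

Step 1 — Angular frequency: ω = 2π·f = 2π·42.7 = 268.3 rad/s.
Step 2 — Component impedances:
  R: Z = R = 10 Ω
  L: Z = jωL = j·268.3·0.001 = 0 + j0.2683 Ω
Step 3 — Series combination: Z_total = R + L = 10 + j0.2683 Ω = 10∠1.5° Ω.
Step 4 — Source phasor: V = 65.4∠0.0° V = 65.4 V.
Step 5 — Ohm's law: I = V / Z_total = (65.4) / (10 + j0.2683) = 6.535 - j0.1753 A.
Step 6 — Convert to polar: |I| = 6.538 A, ∠I = -1.5°.

I = 6.538∠-1.5° A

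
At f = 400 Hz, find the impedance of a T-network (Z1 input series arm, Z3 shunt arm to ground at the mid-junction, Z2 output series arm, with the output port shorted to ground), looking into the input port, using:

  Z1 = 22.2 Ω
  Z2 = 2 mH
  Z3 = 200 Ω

Step 1 — Angular frequency: ω = 2π·f = 2π·400 = 2513 rad/s.
Step 2 — Component impedances:
  Z1: Z = R = 22.2 Ω
  Z2: Z = jωL = j·2513·0.002 = 0 + j5.027 Ω
  Z3: Z = R = 200 Ω
Step 3 — With the output port shorted to ground, the output series arm Z2 runs from the junction to ground; the shunt arm Z3 also runs from the junction to ground. They appear in parallel: Z3 || Z2 = 0.1263 + j5.023 Ω.
Step 4 — Series with input arm Z1: Z_in = Z1 + (Z3 || Z2) = 22.33 + j5.023 Ω = 22.88∠12.7° Ω.

Z = 22.33 + j5.023 Ω = 22.88∠12.7° Ω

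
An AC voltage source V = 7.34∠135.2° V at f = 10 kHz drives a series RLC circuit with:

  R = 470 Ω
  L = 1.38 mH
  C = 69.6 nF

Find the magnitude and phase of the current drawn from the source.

Step 1 — Angular frequency: ω = 2π·f = 2π·1e+04 = 6.283e+04 rad/s.
Step 2 — Component impedances:
  R: Z = R = 470 Ω
  L: Z = jωL = j·6.283e+04·0.00138 = 0 + j86.71 Ω
  C: Z = 1/(jωC) = -j/(ω·C) = 0 - j228.7 Ω
Step 3 — Series combination: Z_total = R + L + C = 470 - j142 Ω = 491∠-16.8° Ω.
Step 4 — Source phasor: V = 7.34∠135.2° V = -5.208 + j5.172 V.
Step 5 — Ohm's law: I = V / Z_total = (-5.208 + j5.172) / (470 - j142) = -0.0132 + j0.007017 A.
Step 6 — Convert to polar: |I| = 0.01495 A, ∠I = 152.0°.

I = 0.01495∠152.0° A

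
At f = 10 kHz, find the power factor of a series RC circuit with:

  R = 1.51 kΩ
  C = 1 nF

Step 1 — Angular frequency: ω = 2π·f = 2π·1e+04 = 6.283e+04 rad/s.
Step 2 — Component impedances:
  R: Z = R = 1510 Ω
  C: Z = 1/(jωC) = -j/(ω·C) = 0 - j1.592e+04 Ω
Step 3 — Series combination: Z_total = R + C = 1510 - j1.592e+04 Ω = 1.599e+04∠-84.6° Ω.
Step 4 — Power factor: PF = cos(φ) = Re(Z)/|Z| = 1510/15987 = 0.09445.
Step 5 — Type: Im(Z) = -1.592e+04 ⇒ leading (phase φ = -84.6°).

PF = 0.09445 (leading, φ = -84.6°)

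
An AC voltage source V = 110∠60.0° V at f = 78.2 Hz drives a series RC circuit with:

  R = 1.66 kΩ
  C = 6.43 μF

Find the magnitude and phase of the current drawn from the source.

Step 1 — Angular frequency: ω = 2π·f = 2π·78.2 = 491.3 rad/s.
Step 2 — Component impedances:
  R: Z = R = 1660 Ω
  C: Z = 1/(jωC) = -j/(ω·C) = 0 - j316.5 Ω
Step 3 — Series combination: Z_total = R + C = 1660 - j316.5 Ω = 1690∠-10.8° Ω.
Step 4 — Source phasor: V = 110∠60.0° V = 55 + j95.26 V.
Step 5 — Ohm's law: I = V / Z_total = (55 + j95.26) / (1660 - j316.5) = 0.02141 + j0.06147 A.
Step 6 — Convert to polar: |I| = 0.06509 A, ∠I = 70.8°.

I = 0.06509∠70.8° A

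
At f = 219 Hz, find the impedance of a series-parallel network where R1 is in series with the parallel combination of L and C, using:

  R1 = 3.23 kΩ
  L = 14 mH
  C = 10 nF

Step 1 — Angular frequency: ω = 2π·f = 2π·219 = 1376 rad/s.
Step 2 — Component impedances:
  R1: Z = R = 3230 Ω
  L: Z = jωL = j·1376·0.014 = 0 + j19.26 Ω
  C: Z = 1/(jωC) = -j/(ω·C) = 0 - j7.267e+04 Ω
Step 3 — Parallel branch: L || C = 1/(1/L + 1/C) = 0 + j19.27 Ω.
Step 4 — Series with R1: Z_total = R1 + (L || C) = 3230 + j19.27 Ω = 3230∠0.3° Ω.

Z = 3230 + j19.27 Ω = 3230∠0.3° Ω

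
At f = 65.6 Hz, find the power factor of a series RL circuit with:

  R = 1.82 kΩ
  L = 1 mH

Step 1 — Angular frequency: ω = 2π·f = 2π·65.6 = 412.2 rad/s.
Step 2 — Component impedances:
  R: Z = R = 1820 Ω
  L: Z = jωL = j·412.2·0.001 = 0 + j0.4122 Ω
Step 3 — Series combination: Z_total = R + L = 1820 + j0.4122 Ω = 1820∠0.0° Ω.
Step 4 — Power factor: PF = cos(φ) = Re(Z)/|Z| = 1820/1820 = 1.
Step 5 — Type: Im(Z) = 0.4122 ⇒ lagging (phase φ = 0.0°).

PF = 1 (lagging, φ = 0.0°)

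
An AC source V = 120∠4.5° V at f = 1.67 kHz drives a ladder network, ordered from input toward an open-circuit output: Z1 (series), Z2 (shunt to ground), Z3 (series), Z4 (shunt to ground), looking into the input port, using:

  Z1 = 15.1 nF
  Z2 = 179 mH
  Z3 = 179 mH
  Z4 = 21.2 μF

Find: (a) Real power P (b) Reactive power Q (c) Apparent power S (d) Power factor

Step 1 — Angular frequency: ω = 2π·f = 2π·1670 = 1.049e+04 rad/s.
Step 2 — Component impedances:
  Z1: Z = 1/(jωC) = -j/(ω·C) = 0 - j6311 Ω
  Z2: Z = jωL = j·1.049e+04·0.179 = 0 + j1878 Ω
  Z3: Z = jωL = j·1.049e+04·0.179 = 0 + j1878 Ω
  Z4: Z = 1/(jωC) = -j/(ω·C) = 0 - j4.495 Ω
Step 3 — Ladder network (open output): work backward from the far end, alternating series and parallel combinations. Z_in = 0 - j5373 Ω = 5373∠-90.0° Ω.
Step 4 — Source phasor: V = 120∠4.5° V = 119.6 + j9.415 V.
Step 5 — Current: I = V / Z = -0.001752 + j0.02226 A = 0.02233∠94.5° A.
Step 6 — Complex power: S = V·I* = 0 - j2.68 VA.
Step 7 — Real power: P = Re(S) = 0 W.
Step 8 — Reactive power: Q = Im(S) = -2.68 VAR.
Step 9 — Apparent power: |S| = 2.68 VA.
Step 10 — Power factor: PF = P/|S| = 0 (leading).

(a) P = 0 W  (b) Q = -2.68 VAR  (c) S = 2.68 VA  (d) PF = 0 (leading)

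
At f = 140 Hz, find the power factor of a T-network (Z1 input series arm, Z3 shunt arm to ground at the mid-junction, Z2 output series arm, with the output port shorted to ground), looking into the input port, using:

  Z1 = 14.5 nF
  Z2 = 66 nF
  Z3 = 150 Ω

Step 1 — Angular frequency: ω = 2π·f = 2π·140 = 879.6 rad/s.
Step 2 — Component impedances:
  Z1: Z = 1/(jωC) = -j/(ω·C) = 0 - j7.84e+04 Ω
  Z2: Z = 1/(jωC) = -j/(ω·C) = 0 - j1.722e+04 Ω
  Z3: Z = R = 150 Ω
Step 3 — With the output port shorted to ground, the output series arm Z2 runs from the junction to ground; the shunt arm Z3 also runs from the junction to ground. They appear in parallel: Z3 || Z2 = 150 - j1.306 Ω.
Step 4 — Series with input arm Z1: Z_in = Z1 + (Z3 || Z2) = 150 - j7.84e+04 Ω = 7.84e+04∠-89.9° Ω.
Step 5 — Power factor: PF = cos(φ) = Re(Z)/|Z| = 150/7.84e+04 = 0.001913.
Step 6 — Type: Im(Z) = -7.84e+04 ⇒ leading (phase φ = -89.9°).

PF = 0.001913 (leading, φ = -89.9°)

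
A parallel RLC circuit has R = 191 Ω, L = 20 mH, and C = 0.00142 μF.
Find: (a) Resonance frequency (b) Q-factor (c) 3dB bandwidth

Step 1 — Resonance: ω₀ = 1/√(LC) = 1/√(0.02·1.42e-09) = 1.876e+05 rad/s.
Step 2 — f₀ = ω₀/(2π) = 2.986e+04 Hz.
Step 3 — Parallel Q: Q = R/(ω₀L) = 191/(1.876e+05·0.02) = 0.05089.
Step 4 — Bandwidth: Δω = ω₀/Q = 3.687e+06 rad/s; BW = Δω/(2π) = 5.868e+05 Hz.

(a) f₀ = 2.986e+04 Hz  (b) Q = 0.05089  (c) BW = 5.868e+05 Hz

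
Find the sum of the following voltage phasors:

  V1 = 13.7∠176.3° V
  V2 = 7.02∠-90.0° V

Step 1 — Convert each phasor to rectangular form:
  V1 = 13.7·(cos(176.3°) + j·sin(176.3°)) = -13.67 + j0.8841 V
  V2 = 7.02·(cos(-90.0°) + j·sin(-90.0°)) = 0 - j7.02 V
Step 2 — Sum components: V_total = -13.67 - j6.136 V.
Step 3 — Convert to polar: |V_total| = 14.99 V, ∠V_total = -155.8°.

V_total = 14.99∠-155.8° V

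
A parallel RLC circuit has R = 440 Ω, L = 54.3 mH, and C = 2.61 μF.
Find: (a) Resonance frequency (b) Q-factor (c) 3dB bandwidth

Step 1 — Resonance: ω₀ = 1/√(LC) = 1/√(0.0543·2.61e-06) = 2656 rad/s.
Step 2 — f₀ = ω₀/(2π) = 422.8 Hz.
Step 3 — Parallel Q: Q = R/(ω₀L) = 440/(2656·0.0543) = 3.051.
Step 4 — Bandwidth: Δω = ω₀/Q = 870.8 rad/s; BW = Δω/(2π) = 138.6 Hz.

(a) f₀ = 422.8 Hz  (b) Q = 3.051  (c) BW = 138.6 Hz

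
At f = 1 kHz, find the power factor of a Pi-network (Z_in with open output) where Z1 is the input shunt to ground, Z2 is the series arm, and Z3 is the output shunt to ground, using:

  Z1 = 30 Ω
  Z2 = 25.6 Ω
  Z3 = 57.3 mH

Step 1 — Angular frequency: ω = 2π·f = 2π·1000 = 6283 rad/s.
Step 2 — Component impedances:
  Z1: Z = R = 30 Ω
  Z2: Z = R = 25.6 Ω
  Z3: Z = jωL = j·6283·0.0573 = 0 + j360 Ω
Step 3 — With open output, the series arm Z2 and the output shunt Z3 appear in series to ground: Z2 + Z3 = 25.6 + j360 Ω.
Step 4 — Parallel with input shunt Z1: Z_in = Z1 || (Z2 + Z3) = 29.62 + j2.442 Ω = 29.72∠4.7° Ω.
Step 5 — Power factor: PF = cos(φ) = Re(Z)/|Z| = 29.62/29.72 = 0.9966.
Step 6 — Type: Im(Z) = 2.442 ⇒ lagging (phase φ = 4.7°).

PF = 0.9966 (lagging, φ = 4.7°)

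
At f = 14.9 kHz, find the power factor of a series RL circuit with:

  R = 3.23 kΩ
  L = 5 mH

Step 1 — Angular frequency: ω = 2π·f = 2π·1.49e+04 = 9.362e+04 rad/s.
Step 2 — Component impedances:
  R: Z = R = 3230 Ω
  L: Z = jωL = j·9.362e+04·0.005 = 0 + j468.1 Ω
Step 3 — Series combination: Z_total = R + L = 3230 + j468.1 Ω = 3264∠8.2° Ω.
Step 4 — Power factor: PF = cos(φ) = Re(Z)/|Z| = 3230/3263.7 = 0.9897.
Step 5 — Type: Im(Z) = 468.1 ⇒ lagging (phase φ = 8.2°).

PF = 0.9897 (lagging, φ = 8.2°)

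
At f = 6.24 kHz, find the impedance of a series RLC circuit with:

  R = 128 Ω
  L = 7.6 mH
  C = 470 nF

Step 1 — Angular frequency: ω = 2π·f = 2π·6240 = 3.921e+04 rad/s.
Step 2 — Component impedances:
  R: Z = R = 128 Ω
  L: Z = jωL = j·3.921e+04·0.0076 = 0 + j298 Ω
  C: Z = 1/(jωC) = -j/(ω·C) = 0 - j54.27 Ω
Step 3 — Series combination: Z_total = R + L + C = 128 + j243.7 Ω = 275.3∠62.3° Ω.

Z = 128 + j243.7 Ω = 275.3∠62.3° Ω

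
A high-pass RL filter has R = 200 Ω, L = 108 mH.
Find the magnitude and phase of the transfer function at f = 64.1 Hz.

Step 1 — Angular frequency: ω = 2π·64.1 = 402.8 rad/s.
Step 2 — Transfer function: H(jω) = jωL/(R + jωL).
Step 3 — Numerator jωL = j·43.5; denominator R + jωL = 200 + j43.5.
Step 4 — H = 0.04516 + j0.2077.
Step 5 — Magnitude: |H| = 0.2125 (-13.5 dB); phase: φ = 77.7°.

|H| = 0.2125 (-13.5 dB), φ = 77.7°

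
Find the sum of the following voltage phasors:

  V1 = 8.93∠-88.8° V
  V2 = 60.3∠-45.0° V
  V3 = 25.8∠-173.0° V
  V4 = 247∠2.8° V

Step 1 — Convert each phasor to rectangular form:
  V1 = 8.93·(cos(-88.8°) + j·sin(-88.8°)) = 0.187 - j8.928 V
  V2 = 60.3·(cos(-45.0°) + j·sin(-45.0°)) = 42.64 - j42.64 V
  V3 = 25.8·(cos(-173.0°) + j·sin(-173.0°)) = -25.61 - j3.144 V
  V4 = 247·(cos(2.8°) + j·sin(2.8°)) = 246.7 + j12.07 V
Step 2 — Sum components: V_total = 263.9 - j42.64 V.
Step 3 — Convert to polar: |V_total| = 267.3 V, ∠V_total = -9.2°.

V_total = 267.3∠-9.2° V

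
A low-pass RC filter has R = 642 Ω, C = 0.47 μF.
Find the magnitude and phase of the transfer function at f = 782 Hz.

Step 1 — Angular frequency: ω = 2π·782 = 4913 rad/s.
Step 2 — Transfer function: H(jω) = 1/(1 + jωRC).
Step 3 — Denominator: 1 + jωRC = 1 + j·4913·642·4.7e-07 = 1 + j1.483.
Step 4 — H = 0.3127 - j0.4636.
Step 5 — Magnitude: |H| = 0.5592 (-5.0 dB); phase: φ = -56.0°.

|H| = 0.5592 (-5.0 dB), φ = -56.0°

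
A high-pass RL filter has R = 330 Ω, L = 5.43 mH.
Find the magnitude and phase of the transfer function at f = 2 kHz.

Step 1 — Angular frequency: ω = 2π·2000 = 1.257e+04 rad/s.
Step 2 — Transfer function: H(jω) = jωL/(R + jωL).
Step 3 — Numerator jωL = j·68.24; denominator R + jωL = 330 + j68.24.
Step 4 — H = 0.041 + j0.1983.
Step 5 — Magnitude: |H| = 0.2025 (-13.9 dB); phase: φ = 78.3°.

|H| = 0.2025 (-13.9 dB), φ = 78.3°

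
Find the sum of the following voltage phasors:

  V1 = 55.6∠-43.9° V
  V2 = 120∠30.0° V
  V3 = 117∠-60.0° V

Step 1 — Convert each phasor to rectangular form:
  V1 = 55.6·(cos(-43.9°) + j·sin(-43.9°)) = 40.06 - j38.55 V
  V2 = 120·(cos(30.0°) + j·sin(30.0°)) = 103.9 + j60 V
  V3 = 117·(cos(-60.0°) + j·sin(-60.0°)) = 58.5 - j101.3 V
Step 2 — Sum components: V_total = 202.5 - j79.88 V.
Step 3 — Convert to polar: |V_total| = 217.7 V, ∠V_total = -21.5°.

V_total = 217.7∠-21.5° V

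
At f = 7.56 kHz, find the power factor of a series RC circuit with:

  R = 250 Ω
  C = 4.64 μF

Step 1 — Angular frequency: ω = 2π·f = 2π·7560 = 4.75e+04 rad/s.
Step 2 — Component impedances:
  R: Z = R = 250 Ω
  C: Z = 1/(jωC) = -j/(ω·C) = 0 - j4.537 Ω
Step 3 — Series combination: Z_total = R + C = 250 - j4.537 Ω = 250∠-1.0° Ω.
Step 4 — Power factor: PF = cos(φ) = Re(Z)/|Z| = 250/250.04 = 0.9998.
Step 5 — Type: Im(Z) = -4.537 ⇒ leading (phase φ = -1.0°).

PF = 0.9998 (leading, φ = -1.0°)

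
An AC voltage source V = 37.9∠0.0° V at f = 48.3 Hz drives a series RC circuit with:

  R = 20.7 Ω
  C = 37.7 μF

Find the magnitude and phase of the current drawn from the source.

Step 1 — Angular frequency: ω = 2π·f = 2π·48.3 = 303.5 rad/s.
Step 2 — Component impedances:
  R: Z = R = 20.7 Ω
  C: Z = 1/(jωC) = -j/(ω·C) = 0 - j87.4 Ω
Step 3 — Series combination: Z_total = R + C = 20.7 - j87.4 Ω = 89.82∠-76.7° Ω.
Step 4 — Source phasor: V = 37.9∠0.0° V = 37.9 V.
Step 5 — Ohm's law: I = V / Z_total = (37.9) / (20.7 - j87.4) = 0.09724 + j0.4106 A.
Step 6 — Convert to polar: |I| = 0.4219 A, ∠I = 76.7°.

I = 0.4219∠76.7° A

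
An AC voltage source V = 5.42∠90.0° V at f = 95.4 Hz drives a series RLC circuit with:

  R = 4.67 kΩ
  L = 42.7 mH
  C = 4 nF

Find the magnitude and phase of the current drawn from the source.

Step 1 — Angular frequency: ω = 2π·f = 2π·95.4 = 599.4 rad/s.
Step 2 — Component impedances:
  R: Z = R = 4670 Ω
  L: Z = jωL = j·599.4·0.0427 = 0 + j25.6 Ω
  C: Z = 1/(jωC) = -j/(ω·C) = 0 - j4.171e+05 Ω
Step 3 — Series combination: Z_total = R + L + C = 4670 - j4.17e+05 Ω = 4.171e+05∠-89.4° Ω.
Step 4 — Source phasor: V = 5.42∠90.0° V = 0 + j5.42 V.
Step 5 — Ohm's law: I = V / Z_total = (0 + j5.42) / (4670 - j4.17e+05) = -1.299e-05 + j1.455e-07 A.
Step 6 — Convert to polar: |I| = 1.3e-05 A, ∠I = 179.4°.

I = 1.3e-05∠179.4° A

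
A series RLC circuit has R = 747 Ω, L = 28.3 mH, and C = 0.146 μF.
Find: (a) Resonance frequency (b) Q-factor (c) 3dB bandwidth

Step 1 — Resonance: ω₀ = 1/√(LC) = 1/√(0.0283·1.46e-07) = 1.556e+04 rad/s.
Step 2 — f₀ = ω₀/(2π) = 2476 Hz.
Step 3 — Series Q: Q = ω₀L/R = 1.556e+04·0.0283/747 = 0.5894.
Step 4 — Bandwidth: Δω = ω₀/Q = 2.64e+04 rad/s; BW = Δω/(2π) = 4201 Hz.

(a) f₀ = 2476 Hz  (b) Q = 0.5894  (c) BW = 4201 Hz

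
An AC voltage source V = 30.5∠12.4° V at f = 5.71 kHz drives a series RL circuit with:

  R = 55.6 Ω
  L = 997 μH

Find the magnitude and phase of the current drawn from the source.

Step 1 — Angular frequency: ω = 2π·f = 2π·5710 = 3.588e+04 rad/s.
Step 2 — Component impedances:
  R: Z = R = 55.6 Ω
  L: Z = jωL = j·3.588e+04·0.000997 = 0 + j35.77 Ω
Step 3 — Series combination: Z_total = R + L = 55.6 + j35.77 Ω = 66.11∠32.8° Ω.
Step 4 — Source phasor: V = 30.5∠12.4° V = 29.79 + j6.549 V.
Step 5 — Ohm's law: I = V / Z_total = (29.79 + j6.549) / (55.6 + j35.77) = 0.4325 - j0.1605 A.
Step 6 — Convert to polar: |I| = 0.4613 A, ∠I = -20.4°.

I = 0.4613∠-20.4° A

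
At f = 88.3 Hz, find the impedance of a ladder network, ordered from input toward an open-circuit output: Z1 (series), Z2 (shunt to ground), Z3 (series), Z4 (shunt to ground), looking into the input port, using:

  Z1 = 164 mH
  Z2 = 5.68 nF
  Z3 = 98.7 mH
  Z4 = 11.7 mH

Step 1 — Angular frequency: ω = 2π·f = 2π·88.3 = 554.8 rad/s.
Step 2 — Component impedances:
  Z1: Z = jωL = j·554.8·0.164 = 0 + j90.99 Ω
  Z2: Z = 1/(jωC) = -j/(ω·C) = 0 - j3.173e+05 Ω
  Z3: Z = jωL = j·554.8·0.0987 = 0 + j54.76 Ω
  Z4: Z = jωL = j·554.8·0.0117 = 0 + j6.491 Ω
Step 3 — Ladder network (open output): work backward from the far end, alternating series and parallel combinations. Z_in = 0 + j152.3 Ω = 152.3∠90.0° Ω.

Z = 0 + j152.3 Ω = 152.3∠90.0° Ω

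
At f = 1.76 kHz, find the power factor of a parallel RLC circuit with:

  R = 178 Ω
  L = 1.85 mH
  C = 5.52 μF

Step 1 — Angular frequency: ω = 2π·f = 2π·1760 = 1.106e+04 rad/s.
Step 2 — Component impedances:
  R: Z = R = 178 Ω
  L: Z = jωL = j·1.106e+04·0.00185 = 0 + j20.46 Ω
  C: Z = 1/(jωC) = -j/(ω·C) = 0 - j16.38 Ω
Step 3 — Parallel combination: 1/Z_total = 1/R + 1/L + 1/C; Z_total = 31.3 - j67.76 Ω = 74.64∠-65.2° Ω.
Step 4 — Power factor: PF = cos(φ) = Re(Z)/|Z| = 31.303/74.645 = 0.4194.
Step 5 — Type: Im(Z) = -67.76 ⇒ leading (phase φ = -65.2°).

PF = 0.4194 (leading, φ = -65.2°)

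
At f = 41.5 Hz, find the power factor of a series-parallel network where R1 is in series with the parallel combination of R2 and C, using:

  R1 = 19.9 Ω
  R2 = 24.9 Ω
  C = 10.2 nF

Step 1 — Angular frequency: ω = 2π·f = 2π·41.5 = 260.8 rad/s.
Step 2 — Component impedances:
  R1: Z = R = 19.9 Ω
  R2: Z = R = 24.9 Ω
  C: Z = 1/(jωC) = -j/(ω·C) = 0 - j3.76e+05 Ω
Step 3 — Parallel branch: R2 || C = 1/(1/R2 + 1/C) = 24.9 - j0.001649 Ω.
Step 4 — Series with R1: Z_total = R1 + (R2 || C) = 44.8 - j0.001649 Ω = 44.8∠-0.0° Ω.
Step 5 — Power factor: PF = cos(φ) = Re(Z)/|Z| = 44.8/44.8 = 1.
Step 6 — Type: Im(Z) = -0.001649 ⇒ leading (phase φ = -0.0°).

PF = 1 (leading, φ = -0.0°)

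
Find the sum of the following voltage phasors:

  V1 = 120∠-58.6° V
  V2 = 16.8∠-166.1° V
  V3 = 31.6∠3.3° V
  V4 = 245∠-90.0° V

Step 1 — Convert each phasor to rectangular form:
  V1 = 120·(cos(-58.6°) + j·sin(-58.6°)) = 62.52 - j102.4 V
  V2 = 16.8·(cos(-166.1°) + j·sin(-166.1°)) = -16.31 - j4.036 V
  V3 = 31.6·(cos(3.3°) + j·sin(3.3°)) = 31.55 + j1.819 V
  V4 = 245·(cos(-90.0°) + j·sin(-90.0°)) = 0 - j245 V
Step 2 — Sum components: V_total = 77.76 - j349.6 V.
Step 3 — Convert to polar: |V_total| = 358.2 V, ∠V_total = -77.5°.

V_total = 358.2∠-77.5° V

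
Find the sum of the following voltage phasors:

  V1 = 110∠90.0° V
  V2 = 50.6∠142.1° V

Step 1 — Convert each phasor to rectangular form:
  V1 = 110·(cos(90.0°) + j·sin(90.0°)) = 0 + j110 V
  V2 = 50.6·(cos(142.1°) + j·sin(142.1°)) = -39.93 + j31.08 V
Step 2 — Sum components: V_total = -39.93 + j141.1 V.
Step 3 — Convert to polar: |V_total| = 146.6 V, ∠V_total = 105.8°.

V_total = 146.6∠105.8° V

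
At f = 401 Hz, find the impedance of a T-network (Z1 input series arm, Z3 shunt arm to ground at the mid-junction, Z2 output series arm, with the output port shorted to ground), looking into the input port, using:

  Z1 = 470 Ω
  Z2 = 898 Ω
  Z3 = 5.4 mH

Step 1 — Angular frequency: ω = 2π·f = 2π·401 = 2520 rad/s.
Step 2 — Component impedances:
  Z1: Z = R = 470 Ω
  Z2: Z = R = 898 Ω
  Z3: Z = jωL = j·2520·0.0054 = 0 + j13.61 Ω
Step 3 — With the output port shorted to ground, the output series arm Z2 runs from the junction to ground; the shunt arm Z3 also runs from the junction to ground. They appear in parallel: Z3 || Z2 = 0.2061 + j13.6 Ω.
Step 4 — Series with input arm Z1: Z_in = Z1 + (Z3 || Z2) = 470.2 + j13.6 Ω = 470.4∠1.7° Ω.

Z = 470.2 + j13.6 Ω = 470.4∠1.7° Ω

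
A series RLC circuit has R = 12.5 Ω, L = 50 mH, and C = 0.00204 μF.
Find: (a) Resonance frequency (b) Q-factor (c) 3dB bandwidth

Step 1 — Resonance: ω₀ = 1/√(LC) = 1/√(0.05·2.04e-09) = 9.901e+04 rad/s.
Step 2 — f₀ = ω₀/(2π) = 1.576e+04 Hz.
Step 3 — Series Q: Q = ω₀L/R = 9.901e+04·0.05/12.5 = 396.1.
Step 4 — Bandwidth: Δω = ω₀/Q = 250 rad/s; BW = Δω/(2π) = 39.79 Hz.

(a) f₀ = 1.576e+04 Hz  (b) Q = 396.1  (c) BW = 39.79 Hz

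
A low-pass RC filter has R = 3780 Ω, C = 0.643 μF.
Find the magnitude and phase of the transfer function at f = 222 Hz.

Step 1 — Angular frequency: ω = 2π·222 = 1395 rad/s.
Step 2 — Transfer function: H(jω) = 1/(1 + jωRC).
Step 3 — Denominator: 1 + jωRC = 1 + j·1395·3780·6.43e-07 = 1 + j3.39.
Step 4 — H = 0.08004 - j0.2714.
Step 5 — Magnitude: |H| = 0.2829 (-11.0 dB); phase: φ = -73.6°.

|H| = 0.2829 (-11.0 dB), φ = -73.6°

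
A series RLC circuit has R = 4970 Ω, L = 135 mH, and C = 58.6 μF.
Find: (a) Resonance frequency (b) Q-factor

Step 1 — Resonance condition Im(Z)=0 gives ω₀ = 1/√(LC).
Step 2 — ω₀ = 1/√(0.135·5.86e-05) = 355.5 rad/s.
Step 3 — f₀ = ω₀/(2π) = 56.59 Hz.
Step 4 — Series Q: Q = ω₀L/R = 355.5·0.135/4970 = 0.009657.

(a) f₀ = 56.59 Hz  (b) Q = 0.009657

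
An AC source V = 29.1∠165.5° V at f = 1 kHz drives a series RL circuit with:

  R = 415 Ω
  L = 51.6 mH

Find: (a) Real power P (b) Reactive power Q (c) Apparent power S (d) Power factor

Step 1 — Angular frequency: ω = 2π·f = 2π·1000 = 6283 rad/s.
Step 2 — Component impedances:
  R: Z = R = 415 Ω
  L: Z = jωL = j·6283·0.0516 = 0 + j324.2 Ω
Step 3 — Series combination: Z_total = R + L = 415 + j324.2 Ω = 526.6∠38.0° Ω.
Step 4 — Source phasor: V = 29.1∠165.5° V = -28.17 + j7.286 V.
Step 5 — Current: I = V / Z = -0.03364 + j0.04384 A = 0.05526∠127.5° A.
Step 6 — Complex power: S = V·I* = 1.267 + j0.9899 VA.
Step 7 — Real power: P = Re(S) = 1.267 W.
Step 8 — Reactive power: Q = Im(S) = 0.9899 VAR.
Step 9 — Apparent power: |S| = 1.608 VA.
Step 10 — Power factor: PF = P/|S| = 0.788 (lagging).

(a) P = 1.267 W  (b) Q = 0.9899 VAR  (c) S = 1.608 VA  (d) PF = 0.788 (lagging)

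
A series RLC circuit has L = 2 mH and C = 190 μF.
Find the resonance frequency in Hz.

Step 1 — Resonance condition Im(Z)=0 gives ω₀ = 1/√(LC).
Step 2 — ω₀ = 1/√(0.002·0.00019) = 1622 rad/s.
Step 3 — f₀ = ω₀/(2π) = 258.2 Hz.

f₀ = 258.2 Hz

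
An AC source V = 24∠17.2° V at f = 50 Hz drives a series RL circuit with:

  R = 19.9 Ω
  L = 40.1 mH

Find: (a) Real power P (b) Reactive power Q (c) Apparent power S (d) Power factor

Step 1 — Angular frequency: ω = 2π·f = 2π·50 = 314.2 rad/s.
Step 2 — Component impedances:
  R: Z = R = 19.9 Ω
  L: Z = jωL = j·314.2·0.0401 = 0 + j12.6 Ω
Step 3 — Series combination: Z_total = R + L = 19.9 + j12.6 Ω = 23.55∠32.3° Ω.
Step 4 — Source phasor: V = 24∠17.2° V = 22.93 + j7.097 V.
Step 5 — Current: I = V / Z = 0.9837 - j0.2661 A = 1.019∠-15.1° A.
Step 6 — Complex power: S = V·I* = 20.66 + j13.08 VA.
Step 7 — Real power: P = Re(S) = 20.66 W.
Step 8 — Reactive power: Q = Im(S) = 13.08 VAR.
Step 9 — Apparent power: |S| = 24.46 VA.
Step 10 — Power factor: PF = P/|S| = 0.8449 (lagging).

(a) P = 20.66 W  (b) Q = 13.08 VAR  (c) S = 24.46 VA  (d) PF = 0.8449 (lagging)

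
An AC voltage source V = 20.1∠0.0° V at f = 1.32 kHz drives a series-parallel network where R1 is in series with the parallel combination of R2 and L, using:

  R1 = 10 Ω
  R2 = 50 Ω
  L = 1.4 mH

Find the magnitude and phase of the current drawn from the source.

Step 1 — Angular frequency: ω = 2π·f = 2π·1320 = 8294 rad/s.
Step 2 — Component impedances:
  R1: Z = R = 10 Ω
  R2: Z = R = 50 Ω
  L: Z = jωL = j·8294·0.0014 = 0 + j11.61 Ω
Step 3 — Parallel branch: R2 || L = 1/(1/R2 + 1/L) = 2.558 + j11.02 Ω.
Step 4 — Series with R1: Z_total = R1 + (R2 || L) = 12.56 + j11.02 Ω = 16.71∠41.3° Ω.
Step 5 — Source phasor: V = 20.1∠0.0° V = 20.1 V.
Step 6 — Ohm's law: I = V / Z_total = (20.1) / (12.56 + j11.02) = 0.9044 - j0.7934 A.
Step 7 — Convert to polar: |I| = 1.203 A, ∠I = -41.3°.

I = 1.203∠-41.3° A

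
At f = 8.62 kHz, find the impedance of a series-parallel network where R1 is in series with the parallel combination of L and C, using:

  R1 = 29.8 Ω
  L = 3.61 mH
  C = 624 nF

Step 1 — Angular frequency: ω = 2π·f = 2π·8620 = 5.416e+04 rad/s.
Step 2 — Component impedances:
  R1: Z = R = 29.8 Ω
  L: Z = jωL = j·5.416e+04·0.00361 = 0 + j195.5 Ω
  C: Z = 1/(jωC) = -j/(ω·C) = 0 - j29.59 Ω
Step 3 — Parallel branch: L || C = 1/(1/L + 1/C) = 0 - j34.87 Ω.
Step 4 — Series with R1: Z_total = R1 + (L || C) = 29.8 - j34.87 Ω = 45.87∠-49.5° Ω.

Z = 29.8 - j34.87 Ω = 45.87∠-49.5° Ω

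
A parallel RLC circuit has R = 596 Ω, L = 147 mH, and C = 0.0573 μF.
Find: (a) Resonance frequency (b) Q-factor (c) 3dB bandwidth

Step 1 — Resonance: ω₀ = 1/√(LC) = 1/√(0.147·5.73e-08) = 1.09e+04 rad/s.
Step 2 — f₀ = ω₀/(2π) = 1734 Hz.
Step 3 — Parallel Q: Q = R/(ω₀L) = 596/(1.09e+04·0.147) = 0.3721.
Step 4 — Bandwidth: Δω = ω₀/Q = 2.928e+04 rad/s; BW = Δω/(2π) = 4660 Hz.

(a) f₀ = 1734 Hz  (b) Q = 0.3721  (c) BW = 4660 Hz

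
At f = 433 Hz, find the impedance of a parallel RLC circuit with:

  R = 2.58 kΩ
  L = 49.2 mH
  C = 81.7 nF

Step 1 — Angular frequency: ω = 2π·f = 2π·433 = 2721 rad/s.
Step 2 — Component impedances:
  R: Z = R = 2580 Ω
  L: Z = jωL = j·2721·0.0492 = 0 + j133.9 Ω
  C: Z = 1/(jωC) = -j/(ω·C) = 0 - j4499 Ω
Step 3 — Parallel combination: 1/Z_total = 1/R + 1/L + 1/C; Z_total = 7.356 + j137.6 Ω = 137.8∠86.9° Ω.

Z = 7.356 + j137.6 Ω = 137.8∠86.9° Ω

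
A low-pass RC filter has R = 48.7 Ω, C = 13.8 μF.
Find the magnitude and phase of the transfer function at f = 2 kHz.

Step 1 — Angular frequency: ω = 2π·2000 = 1.257e+04 rad/s.
Step 2 — Transfer function: H(jω) = 1/(1 + jωRC).
Step 3 — Denominator: 1 + jωRC = 1 + j·1.257e+04·48.7·1.38e-05 = 1 + j8.445.
Step 4 — H = 0.01383 - j0.1168.
Step 5 — Magnitude: |H| = 0.1176 (-18.6 dB); phase: φ = -83.2°.

|H| = 0.1176 (-18.6 dB), φ = -83.2°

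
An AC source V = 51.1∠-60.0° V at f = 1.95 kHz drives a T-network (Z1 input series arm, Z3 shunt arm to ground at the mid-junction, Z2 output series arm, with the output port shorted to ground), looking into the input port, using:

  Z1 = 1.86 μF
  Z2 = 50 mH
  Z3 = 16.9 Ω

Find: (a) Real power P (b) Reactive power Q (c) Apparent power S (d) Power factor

Step 1 — Angular frequency: ω = 2π·f = 2π·1950 = 1.225e+04 rad/s.
Step 2 — Component impedances:
  Z1: Z = 1/(jωC) = -j/(ω·C) = 0 - j43.88 Ω
  Z2: Z = jωL = j·1.225e+04·0.05 = 0 + j612.6 Ω
  Z3: Z = R = 16.9 Ω
Step 3 — With the output port shorted to ground, the output series arm Z2 runs from the junction to ground; the shunt arm Z3 also runs from the junction to ground. They appear in parallel: Z3 || Z2 = 16.89 + j0.4659 Ω.
Step 4 — Series with input arm Z1: Z_in = Z1 + (Z3 || Z2) = 16.89 - j43.41 Ω = 46.58∠-68.7° Ω.
Step 5 — Source phasor: V = 51.1∠-60.0° V = 25.55 - j44.25 V.
Step 6 — Current: I = V / Z = 1.084 + j0.1668 A = 1.097∠8.7° A.
Step 7 — Complex power: S = V·I* = 20.32 - j52.24 VA.
Step 8 — Real power: P = Re(S) = 20.32 W.
Step 9 — Reactive power: Q = Im(S) = -52.24 VAR.
Step 10 — Apparent power: |S| = 56.05 VA.
Step 11 — Power factor: PF = P/|S| = 0.3625 (leading).

(a) P = 20.32 W  (b) Q = -52.24 VAR  (c) S = 56.05 VA  (d) PF = 0.3625 (leading)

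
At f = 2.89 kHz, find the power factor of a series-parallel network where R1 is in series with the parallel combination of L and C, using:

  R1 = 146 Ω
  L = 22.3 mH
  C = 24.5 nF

Step 1 — Angular frequency: ω = 2π·f = 2π·2890 = 1.816e+04 rad/s.
Step 2 — Component impedances:
  R1: Z = R = 146 Ω
  L: Z = jωL = j·1.816e+04·0.0223 = 0 + j404.9 Ω
  C: Z = 1/(jωC) = -j/(ω·C) = 0 - j2248 Ω
Step 3 — Parallel branch: L || C = 1/(1/L + 1/C) = 0 + j493.9 Ω.
Step 4 — Series with R1: Z_total = R1 + (L || C) = 146 + j493.9 Ω = 515∠73.5° Ω.
Step 5 — Power factor: PF = cos(φ) = Re(Z)/|Z| = 146/515 = 0.2835.
Step 6 — Type: Im(Z) = 493.9 ⇒ lagging (phase φ = 73.5°).

PF = 0.2835 (lagging, φ = 73.5°)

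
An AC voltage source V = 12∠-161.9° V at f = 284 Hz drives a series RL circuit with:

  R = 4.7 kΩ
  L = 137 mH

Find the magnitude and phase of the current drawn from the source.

Step 1 — Angular frequency: ω = 2π·f = 2π·284 = 1784 rad/s.
Step 2 — Component impedances:
  R: Z = R = 4700 Ω
  L: Z = jωL = j·1784·0.137 = 0 + j244.5 Ω
Step 3 — Series combination: Z_total = R + L = 4700 + j244.5 Ω = 4706∠3.0° Ω.
Step 4 — Source phasor: V = 12∠-161.9° V = -11.41 - j3.728 V.
Step 5 — Ohm's law: I = V / Z_total = (-11.41 - j3.728) / (4700 + j244.5) = -0.002461 - j0.0006652 A.
Step 6 — Convert to polar: |I| = 0.00255 A, ∠I = -164.9°.

I = 0.00255∠-164.9° A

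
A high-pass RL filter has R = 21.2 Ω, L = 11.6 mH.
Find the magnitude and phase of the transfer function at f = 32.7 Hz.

Step 1 — Angular frequency: ω = 2π·32.7 = 205.5 rad/s.
Step 2 — Transfer function: H(jω) = jωL/(R + jωL).
Step 3 — Numerator jωL = j·2.383; denominator R + jωL = 21.2 + j2.383.
Step 4 — H = 0.01248 + j0.111.
Step 5 — Magnitude: |H| = 0.1117 (-19.0 dB); phase: φ = 83.6°.

|H| = 0.1117 (-19.0 dB), φ = 83.6°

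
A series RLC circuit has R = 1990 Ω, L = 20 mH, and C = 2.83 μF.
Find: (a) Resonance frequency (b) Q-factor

Step 1 — Resonance condition Im(Z)=0 gives ω₀ = 1/√(LC).
Step 2 — ω₀ = 1/√(0.02·2.83e-06) = 4203 rad/s.
Step 3 — f₀ = ω₀/(2π) = 669 Hz.
Step 4 — Series Q: Q = ω₀L/R = 4203·0.02/1990 = 0.04224.

(a) f₀ = 669 Hz  (b) Q = 0.04224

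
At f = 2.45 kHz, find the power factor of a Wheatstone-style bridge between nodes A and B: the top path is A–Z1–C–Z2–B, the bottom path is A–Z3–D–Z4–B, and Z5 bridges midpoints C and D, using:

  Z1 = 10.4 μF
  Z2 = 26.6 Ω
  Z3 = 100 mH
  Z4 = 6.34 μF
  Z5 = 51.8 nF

Step 1 — Angular frequency: ω = 2π·f = 2π·2450 = 1.539e+04 rad/s.
Step 2 — Component impedances:
  Z1: Z = 1/(jωC) = -j/(ω·C) = 0 - j6.246 Ω
  Z2: Z = R = 26.6 Ω
  Z3: Z = jωL = j·1.539e+04·0.1 = 0 + j1539 Ω
  Z4: Z = 1/(jωC) = -j/(ω·C) = 0 - j10.25 Ω
  Z5: Z = 1/(jωC) = -j/(ω·C) = 0 - j1254 Ω
Step 3 — Bridge requires nodal analysis (the Z5 bridge couples midpoints C and D, so the two paths cannot be reduced to a simple series/parallel combination). Setting node B to ground and injecting 1 A at node A, the 3-node admittance system at A, C, D solves to V_A = Z_AB = 26.82 - j6.375 Ω = 27.56∠-13.4° Ω.
Step 4 — Power factor: PF = cos(φ) = Re(Z)/|Z| = 26.816/27.564 = 0.9729.
Step 5 — Type: Im(Z) = -6.375 ⇒ leading (phase φ = -13.4°).

PF = 0.9729 (leading, φ = -13.4°)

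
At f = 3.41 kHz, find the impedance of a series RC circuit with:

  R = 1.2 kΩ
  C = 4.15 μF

Step 1 — Angular frequency: ω = 2π·f = 2π·3410 = 2.143e+04 rad/s.
Step 2 — Component impedances:
  R: Z = R = 1200 Ω
  C: Z = 1/(jωC) = -j/(ω·C) = 0 - j11.25 Ω
Step 3 — Series combination: Z_total = R + C = 1200 - j11.25 Ω = 1200∠-0.5° Ω.

Z = 1200 - j11.25 Ω = 1200∠-0.5° Ω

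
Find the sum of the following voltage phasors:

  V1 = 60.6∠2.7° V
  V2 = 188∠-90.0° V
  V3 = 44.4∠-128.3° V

Step 1 — Convert each phasor to rectangular form:
  V1 = 60.6·(cos(2.7°) + j·sin(2.7°)) = 60.53 + j2.855 V
  V2 = 188·(cos(-90.0°) + j·sin(-90.0°)) = 0 - j188 V
  V3 = 44.4·(cos(-128.3°) + j·sin(-128.3°)) = -27.52 - j34.84 V
Step 2 — Sum components: V_total = 33.01 - j220 V.
Step 3 — Convert to polar: |V_total| = 222.5 V, ∠V_total = -81.5°.

V_total = 222.5∠-81.5° V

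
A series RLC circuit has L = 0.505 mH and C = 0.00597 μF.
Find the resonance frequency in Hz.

Step 1 — Resonance condition Im(Z)=0 gives ω₀ = 1/√(LC).
Step 2 — ω₀ = 1/√(0.000505·5.97e-09) = 5.759e+05 rad/s.
Step 3 — f₀ = ω₀/(2π) = 9.166e+04 Hz.

f₀ = 9.166e+04 Hz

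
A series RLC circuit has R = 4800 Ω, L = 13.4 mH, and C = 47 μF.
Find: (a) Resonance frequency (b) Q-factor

Step 1 — Resonance condition Im(Z)=0 gives ω₀ = 1/√(LC).
Step 2 — ω₀ = 1/√(0.0134·4.7e-05) = 1260 rad/s.
Step 3 — f₀ = ω₀/(2π) = 200.5 Hz.
Step 4 — Series Q: Q = ω₀L/R = 1260·0.0134/4800 = 0.003518.

(a) f₀ = 200.5 Hz  (b) Q = 0.003518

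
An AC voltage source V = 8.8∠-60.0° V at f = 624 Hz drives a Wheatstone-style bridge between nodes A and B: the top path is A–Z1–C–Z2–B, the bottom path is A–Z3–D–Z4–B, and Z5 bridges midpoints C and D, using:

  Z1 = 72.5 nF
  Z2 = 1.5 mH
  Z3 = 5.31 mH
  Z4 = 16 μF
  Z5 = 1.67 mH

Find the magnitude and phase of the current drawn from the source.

Step 1 — Angular frequency: ω = 2π·f = 2π·624 = 3921 rad/s.
Step 2 — Component impedances:
  Z1: Z = 1/(jωC) = -j/(ω·C) = 0 - j3518 Ω
  Z2: Z = jωL = j·3921·0.0015 = 0 + j5.881 Ω
  Z3: Z = jωL = j·3921·0.00531 = 0 + j20.82 Ω
  Z4: Z = 1/(jωC) = -j/(ω·C) = 0 - j15.94 Ω
  Z5: Z = jωL = j·3921·0.00167 = 0 + j6.548 Ω
Step 3 — Bridge requires nodal analysis (the Z5 bridge couples midpoints C and D, so the two paths cannot be reduced to a simple series/parallel combination). Setting node B to ground and injecting 1 A at node A, the 3-node admittance system at A, C, D solves to V_A = Z_AB = 0 + j77.96 Ω = 77.96∠90.0° Ω.
Step 4 — Source phasor: V = 8.8∠-60.0° V = 4.4 - j7.621 V.
Step 5 — Ohm's law: I = V / Z_total = (4.4 - j7.621) / (0 + j77.96) = -0.09775 - j0.05644 A.
Step 6 — Convert to polar: |I| = 0.1129 A, ∠I = -150.0°.

I = 0.1129∠-150.0° A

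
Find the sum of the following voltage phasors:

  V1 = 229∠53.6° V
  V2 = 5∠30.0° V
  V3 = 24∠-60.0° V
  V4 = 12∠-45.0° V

Step 1 — Convert each phasor to rectangular form:
  V1 = 229·(cos(53.6°) + j·sin(53.6°)) = 135.9 + j184.3 V
  V2 = 5·(cos(30.0°) + j·sin(30.0°)) = 4.33 + j2.5 V
  V3 = 24·(cos(-60.0°) + j·sin(-60.0°)) = 12 - j20.78 V
  V4 = 12·(cos(-45.0°) + j·sin(-45.0°)) = 8.485 - j8.485 V
Step 2 — Sum components: V_total = 160.7 + j157.6 V.
Step 3 — Convert to polar: |V_total| = 225.1 V, ∠V_total = 44.4°.

V_total = 225.1∠44.4° V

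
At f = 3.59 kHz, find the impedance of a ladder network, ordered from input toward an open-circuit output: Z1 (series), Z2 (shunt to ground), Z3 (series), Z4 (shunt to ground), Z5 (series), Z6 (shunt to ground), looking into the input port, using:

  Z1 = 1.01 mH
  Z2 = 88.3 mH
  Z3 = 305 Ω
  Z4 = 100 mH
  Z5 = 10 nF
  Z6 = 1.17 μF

Step 1 — Angular frequency: ω = 2π·f = 2π·3590 = 2.256e+04 rad/s.
Step 2 — Component impedances:
  Z1: Z = jωL = j·2.256e+04·0.00101 = 0 + j22.78 Ω
  Z2: Z = jωL = j·2.256e+04·0.0883 = 0 + j1992 Ω
  Z3: Z = R = 305 Ω
  Z4: Z = jωL = j·2.256e+04·0.1 = 0 + j2256 Ω
  Z5: Z = 1/(jωC) = -j/(ω·C) = 0 - j4433 Ω
  Z6: Z = 1/(jωC) = -j/(ω·C) = 0 - j37.89 Ω
Step 3 — Ladder network (open output): work backward from the far end, alternating series and parallel combinations. Z_in = 28.19 + j1410 Ω = 1410∠88.9° Ω.

Z = 28.19 + j1410 Ω = 1410∠88.9° Ω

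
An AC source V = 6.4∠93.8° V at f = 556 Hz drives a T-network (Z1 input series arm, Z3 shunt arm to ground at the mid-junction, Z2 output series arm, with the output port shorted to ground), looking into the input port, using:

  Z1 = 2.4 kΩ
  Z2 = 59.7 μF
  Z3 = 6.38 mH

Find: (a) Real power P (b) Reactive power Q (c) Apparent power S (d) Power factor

Step 1 — Angular frequency: ω = 2π·f = 2π·556 = 3493 rad/s.
Step 2 — Component impedances:
  Z1: Z = R = 2400 Ω
  Z2: Z = 1/(jωC) = -j/(ω·C) = 0 - j4.795 Ω
  Z3: Z = jωL = j·3493·0.00638 = 0 + j22.29 Ω
Step 3 — With the output port shorted to ground, the output series arm Z2 runs from the junction to ground; the shunt arm Z3 also runs from the junction to ground. They appear in parallel: Z3 || Z2 = 0 - j6.109 Ω.
Step 4 — Series with input arm Z1: Z_in = Z1 + (Z3 || Z2) = 2400 - j6.109 Ω = 2400∠-0.1° Ω.
Step 5 — Source phasor: V = 6.4∠93.8° V = -0.4242 + j6.386 V.
Step 6 — Current: I = V / Z = -0.0001835 + j0.00266 A = 0.002667∠93.9° A.
Step 7 — Complex power: S = V·I* = 0.01707 - j4.344e-05 VA.
Step 8 — Real power: P = Re(S) = 0.01707 W.
Step 9 — Reactive power: Q = Im(S) = -4.344e-05 VAR.
Step 10 — Apparent power: |S| = 0.01707 VA.
Step 11 — Power factor: PF = P/|S| = 1 (leading).

(a) P = 0.01707 W  (b) Q = -4.344e-05 VAR  (c) S = 0.01707 VA  (d) PF = 1 (leading)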